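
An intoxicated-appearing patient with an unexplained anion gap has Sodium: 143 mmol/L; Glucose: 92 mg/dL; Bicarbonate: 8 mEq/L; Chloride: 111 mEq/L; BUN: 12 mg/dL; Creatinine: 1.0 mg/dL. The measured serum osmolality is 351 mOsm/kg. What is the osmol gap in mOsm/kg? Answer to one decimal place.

55.6 mOsm/kg

Calculated osmolality = 2·Na + glucose/18 + BUN/2.8
= 2·143 + 92/18 + 12/2.8
= 286 + 5.11 + 4.29
= 295.4 mOsm/kg ≈ 295.4 mOsm/kg
Osmolar gap = measured − calculated = 351 − 295.4 = 55.6 mOsm/kg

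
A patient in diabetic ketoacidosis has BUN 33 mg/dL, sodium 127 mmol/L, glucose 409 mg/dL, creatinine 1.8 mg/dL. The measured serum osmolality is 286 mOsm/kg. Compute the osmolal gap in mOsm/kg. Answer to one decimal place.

-2.5 mOsm/kg

Calculated osmolality = 2·Na + glucose/18 + BUN/2.8
= 2·127 + 409/18 + 33/2.8
= 254 + 22.72 + 11.79
= 288.51 mOsm/kg ≈ 288.5 mOsm/kg
Osmolar gap = measured − calculated = 286 − 288.5 = -2.5 mOsm/kg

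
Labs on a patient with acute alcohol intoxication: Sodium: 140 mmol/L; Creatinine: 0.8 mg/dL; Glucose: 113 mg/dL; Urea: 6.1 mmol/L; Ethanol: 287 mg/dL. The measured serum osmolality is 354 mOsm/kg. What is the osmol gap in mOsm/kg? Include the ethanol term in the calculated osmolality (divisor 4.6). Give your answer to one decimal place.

-0.8 mOsm/kg

Calculated osmolality = 2·Na + glucose/18 + urea + ethanol/4.6
= 2·140 + 113/18 + 6.1 + 287/4.6
= 280 + 6.28 + 6.10 + 62.39
= 354.77 mOsm/kg ≈ 354.8 mOsm/kg
Osmolar gap = measured − calculated = 354 − 354.8 = -0.8 mOsm/kg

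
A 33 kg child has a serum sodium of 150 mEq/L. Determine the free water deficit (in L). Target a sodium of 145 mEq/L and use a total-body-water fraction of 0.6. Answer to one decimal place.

TBW = 0.6 · 33 = 19.8 L
Free water deficit = TBW · (Na/145 − 1)
= 19.8 · (150/145 − 1)
= 19.8 · 0.0345
= 0.68 L

0.7 L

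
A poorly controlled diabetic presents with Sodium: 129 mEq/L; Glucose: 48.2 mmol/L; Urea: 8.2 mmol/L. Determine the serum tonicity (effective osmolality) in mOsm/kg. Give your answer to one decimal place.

Effective osmolality excludes urea (freely permeant across cell membranes):
2·Na + glucose
= 2·129 + 48.2
= 258 + 48.2
= 306.2 mOsm/kg

306.2 mOsm/kg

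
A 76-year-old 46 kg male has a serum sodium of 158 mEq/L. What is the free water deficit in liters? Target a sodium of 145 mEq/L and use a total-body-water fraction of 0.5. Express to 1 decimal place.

TBW = 0.5 · 46 = 23 L
Free water deficit = TBW · (Na/145 − 1)
= 23 · (158/145 − 1)
= 23 · 0.0897
= 2.06 L

2.1 L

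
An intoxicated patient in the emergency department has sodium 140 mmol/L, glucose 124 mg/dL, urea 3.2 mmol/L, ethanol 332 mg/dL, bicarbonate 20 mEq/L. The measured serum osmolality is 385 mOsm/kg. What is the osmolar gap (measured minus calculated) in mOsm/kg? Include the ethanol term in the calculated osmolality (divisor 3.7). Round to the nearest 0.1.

5.2 mOsm/kg

Calculated osmolality = 2·Na + glucose/18 + urea + ethanol/3.7
= 2·140 + 124/18 + 3.2 + 332/3.7
= 280 + 6.89 + 3.20 + 89.73
= 379.82 mOsm/kg ≈ 379.8 mOsm/kg
Osmolar gap = measured − calculated = 385 − 379.8 = 5.2 mOsm/kg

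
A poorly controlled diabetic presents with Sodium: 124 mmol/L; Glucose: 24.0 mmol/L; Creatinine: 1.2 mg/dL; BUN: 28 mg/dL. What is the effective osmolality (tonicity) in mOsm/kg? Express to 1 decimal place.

Effective osmolality excludes urea (freely permeant across cell membranes):
2·Na + glucose
= 2·124 + 24
= 248 + 24
= 272 mOsm/kg

272.0 mOsm/kg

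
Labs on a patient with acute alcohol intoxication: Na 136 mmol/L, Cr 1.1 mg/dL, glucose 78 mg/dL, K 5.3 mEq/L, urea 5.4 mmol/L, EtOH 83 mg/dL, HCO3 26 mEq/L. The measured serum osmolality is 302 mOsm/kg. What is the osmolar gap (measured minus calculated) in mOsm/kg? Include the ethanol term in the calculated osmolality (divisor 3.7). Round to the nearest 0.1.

Calculated osmolality = 2·Na + glucose/18 + urea + ethanol/3.7
= 2·136 + 78/18 + 5.4 + 83/3.7
= 272 + 4.33 + 5.40 + 22.43
= 304.16 mOsm/kg ≈ 304.2 mOsm/kg
Osmolar gap = measured − calculated = 302 − 304.2 = -2.2 mOsm/kg

-2.2 mOsm/kg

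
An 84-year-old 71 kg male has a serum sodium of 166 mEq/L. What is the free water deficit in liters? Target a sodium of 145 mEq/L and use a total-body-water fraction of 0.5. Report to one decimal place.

TBW = 0.5 · 71 = 35.5 L
Free water deficit = TBW · (Na/145 − 1)
= 35.5 · (166/145 − 1)
= 35.5 · 0.1448
= 5.14 L

5.1 L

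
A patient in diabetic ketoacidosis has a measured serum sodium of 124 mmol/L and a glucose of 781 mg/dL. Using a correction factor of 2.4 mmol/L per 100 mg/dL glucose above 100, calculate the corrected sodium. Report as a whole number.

140 mmol/L

Corrected Na = measured Na + 2.4 · (glucose − 100)/100
= 124 + 2.4 · (781 − 100)/100
= 124 + 16.3
= 140.3 mmol/L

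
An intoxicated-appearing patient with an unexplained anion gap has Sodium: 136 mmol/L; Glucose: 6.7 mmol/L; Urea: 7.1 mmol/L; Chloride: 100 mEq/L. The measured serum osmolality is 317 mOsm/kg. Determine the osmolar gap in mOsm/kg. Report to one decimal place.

31.2 mOsm/kg

Calculated osmolality = 2·Na + glucose + urea
= 2·136 + 6.7 + 7.1
= 272 + 6.70 + 7.10
= 285.8 mOsm/kg ≈ 285.8 mOsm/kg
Osmolar gap = measured − calculated = 317 − 285.8 = 31.2 mOsm/kg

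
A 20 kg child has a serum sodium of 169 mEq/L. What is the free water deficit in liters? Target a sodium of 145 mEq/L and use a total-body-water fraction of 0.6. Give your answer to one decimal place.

2.0 L

TBW = 0.6 · 20 = 12 L
Free water deficit = TBW · (Na/145 − 1)
= 12 · (169/145 − 1)
= 12 · 0.1655
= 1.99 L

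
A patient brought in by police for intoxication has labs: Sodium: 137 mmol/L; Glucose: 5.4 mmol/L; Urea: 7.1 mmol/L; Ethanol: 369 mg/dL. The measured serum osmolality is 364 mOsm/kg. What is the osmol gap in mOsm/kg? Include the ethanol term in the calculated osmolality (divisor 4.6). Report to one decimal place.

-2.7 mOsm/kg

Calculated osmolality = 2·Na + glucose + urea + ethanol/4.6
= 2·137 + 5.4 + 7.1 + 369/4.6
= 274 + 5.40 + 7.10 + 80.22
= 366.72 mOsm/kg ≈ 366.7 mOsm/kg
Osmolar gap = measured − calculated = 364 − 366.7 = -2.7 mOsm/kg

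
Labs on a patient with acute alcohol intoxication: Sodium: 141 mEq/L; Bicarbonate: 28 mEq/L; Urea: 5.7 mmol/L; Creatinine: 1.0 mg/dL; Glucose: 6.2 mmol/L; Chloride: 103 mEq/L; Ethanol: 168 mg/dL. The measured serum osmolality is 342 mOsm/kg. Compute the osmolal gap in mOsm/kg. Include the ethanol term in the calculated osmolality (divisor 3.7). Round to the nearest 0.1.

2.7 mOsm/kg

Calculated osmolality = 2·Na + glucose + urea + ethanol/3.7
= 2·141 + 6.2 + 5.7 + 168/3.7
= 282 + 6.20 + 5.70 + 45.41
= 339.31 mOsm/kg ≈ 339.3 mOsm/kg
Osmolar gap = measured − calculated = 342 − 339.3 = 2.7 mOsm/kg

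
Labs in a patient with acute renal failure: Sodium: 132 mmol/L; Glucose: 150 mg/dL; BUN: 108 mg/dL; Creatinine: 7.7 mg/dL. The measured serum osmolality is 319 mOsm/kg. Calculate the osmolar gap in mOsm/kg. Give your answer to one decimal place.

8.1 mOsm/kg

Calculated osmolality = 2·Na + glucose/18 + BUN/2.8
= 2·132 + 150/18 + 108/2.8
= 264 + 8.33 + 38.57
= 310.9 mOsm/kg ≈ 310.9 mOsm/kg
Osmolar gap = measured − calculated = 319 − 310.9 = 8.1 mOsm/kg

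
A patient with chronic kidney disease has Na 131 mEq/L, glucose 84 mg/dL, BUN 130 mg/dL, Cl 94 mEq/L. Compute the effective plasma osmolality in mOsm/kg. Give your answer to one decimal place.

Effective osmolality excludes urea (freely permeant across cell membranes):
2·Na + glucose/18
= 2·131 + 84/18
= 262 + 4.67
= 266.67 mOsm/kg

266.7 mOsm/kg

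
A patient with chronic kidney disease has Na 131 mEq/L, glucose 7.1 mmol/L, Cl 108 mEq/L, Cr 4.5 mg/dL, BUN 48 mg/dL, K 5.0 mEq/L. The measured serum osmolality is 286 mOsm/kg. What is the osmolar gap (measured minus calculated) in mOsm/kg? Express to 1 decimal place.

Calculated osmolality = 2·Na + glucose + BUN/2.8
= 2·131 + 7.1 + 48/2.8
= 262 + 7.10 + 17.14
= 286.24 mOsm/kg ≈ 286.2 mOsm/kg
Osmolar gap = measured − calculated = 286 − 286.2 = -0.2 mOsm/kg

-0.2 mOsm/kg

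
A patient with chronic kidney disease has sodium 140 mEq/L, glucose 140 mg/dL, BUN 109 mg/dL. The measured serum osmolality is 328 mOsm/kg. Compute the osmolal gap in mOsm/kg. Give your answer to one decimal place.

Calculated osmolality = 2·Na + glucose/18 + BUN/2.8
= 2·140 + 140/18 + 109/2.8
= 280 + 7.78 + 38.93
= 326.71 mOsm/kg ≈ 326.7 mOsm/kg
Osmolar gap = measured − calculated = 328 − 326.7 = 1.3 mOsm/kg

1.3 mOsm/kg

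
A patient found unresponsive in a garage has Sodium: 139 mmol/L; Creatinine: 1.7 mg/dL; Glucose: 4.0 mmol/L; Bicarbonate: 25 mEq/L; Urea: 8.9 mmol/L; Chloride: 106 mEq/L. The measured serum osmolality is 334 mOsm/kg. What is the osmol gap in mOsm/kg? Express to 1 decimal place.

43.1 mOsm/kg

Calculated osmolality = 2·Na + glucose + urea
= 2·139 + 4 + 8.9
= 278 + 4 + 8.90
= 290.9 mOsm/kg ≈ 290.9 mOsm/kg
Osmolar gap = measured − calculated = 334 − 290.9 = 43.1 mOsm/kg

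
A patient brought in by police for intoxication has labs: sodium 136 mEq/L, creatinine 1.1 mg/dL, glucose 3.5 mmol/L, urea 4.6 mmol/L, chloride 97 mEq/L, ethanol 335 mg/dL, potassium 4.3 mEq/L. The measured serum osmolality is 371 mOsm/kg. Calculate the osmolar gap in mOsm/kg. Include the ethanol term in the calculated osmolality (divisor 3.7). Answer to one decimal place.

Calculated osmolality = 2·Na + glucose + urea + ethanol/3.7
= 2·136 + 3.5 + 4.6 + 335/3.7
= 272 + 3.50 + 4.60 + 90.54
= 370.64 mOsm/kg ≈ 370.6 mOsm/kg
Osmolar gap = measured − calculated = 371 − 370.6 = 0.4 mOsm/kg

0.4 mOsm/kg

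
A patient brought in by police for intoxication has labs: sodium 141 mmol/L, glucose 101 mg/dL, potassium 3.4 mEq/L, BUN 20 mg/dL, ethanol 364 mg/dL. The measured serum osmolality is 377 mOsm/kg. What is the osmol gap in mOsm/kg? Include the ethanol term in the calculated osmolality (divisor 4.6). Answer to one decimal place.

Calculated osmolality = 2·Na + glucose/18 + BUN/2.8 + ethanol/4.6
= 2·141 + 101/18 + 20/2.8 + 364/4.6
= 282 + 5.61 + 7.14 + 79.13
= 373.88 mOsm/kg ≈ 373.9 mOsm/kg
Osmolar gap = measured − calculated = 377 − 373.9 = 3.1 mOsm/kg

3.1 mOsm/kg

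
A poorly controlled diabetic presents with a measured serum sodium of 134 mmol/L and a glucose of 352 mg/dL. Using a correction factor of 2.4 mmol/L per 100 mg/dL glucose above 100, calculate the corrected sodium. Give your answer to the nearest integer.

140 mmol/L

Corrected Na = measured Na + 2.4 · (glucose − 100)/100
= 134 + 2.4 · (352 − 100)/100
= 134 + 6
= 140 mmol/L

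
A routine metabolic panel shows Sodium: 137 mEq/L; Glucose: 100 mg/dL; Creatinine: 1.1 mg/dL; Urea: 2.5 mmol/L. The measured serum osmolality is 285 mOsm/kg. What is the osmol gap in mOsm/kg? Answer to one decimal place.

Calculated osmolality = 2·Na + glucose/18 + urea
= 2·137 + 100/18 + 2.5
= 274 + 5.56 + 2.50
= 282.06 mOsm/kg ≈ 282.1 mOsm/kg
Osmolar gap = measured − calculated = 285 − 282.1 = 2.9 mOsm/kg

2.9 mOsm/kg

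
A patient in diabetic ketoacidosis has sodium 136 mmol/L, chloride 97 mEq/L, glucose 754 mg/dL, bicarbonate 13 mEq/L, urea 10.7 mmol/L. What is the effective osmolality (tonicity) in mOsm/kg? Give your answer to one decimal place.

313.9 mOsm/kg

Effective osmolality excludes urea (freely permeant across cell membranes):
2·Na + glucose/18
= 2·136 + 754/18
= 272 + 41.89
= 313.89 mOsm/kg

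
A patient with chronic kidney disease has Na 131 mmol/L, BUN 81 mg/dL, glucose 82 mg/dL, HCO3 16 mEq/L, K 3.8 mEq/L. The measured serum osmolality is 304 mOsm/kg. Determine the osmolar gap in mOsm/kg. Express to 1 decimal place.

Calculated osmolality = 2·Na + glucose/18 + BUN/2.8
= 2·131 + 82/18 + 81/2.8
= 262 + 4.56 + 28.93
= 295.49 mOsm/kg ≈ 295.5 mOsm/kg
Osmolar gap = measured − calculated = 304 − 295.5 = 8.5 mOsm/kg

8.5 mOsm/kg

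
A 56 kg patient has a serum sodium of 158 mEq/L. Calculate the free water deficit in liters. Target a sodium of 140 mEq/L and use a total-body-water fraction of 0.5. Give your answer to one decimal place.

TBW = 0.5 · 56 = 28 L
Free water deficit = TBW · (Na/140 − 1)
= 28 · (158/140 − 1)
= 28 · 0.1286
= 3.6 L

3.6 L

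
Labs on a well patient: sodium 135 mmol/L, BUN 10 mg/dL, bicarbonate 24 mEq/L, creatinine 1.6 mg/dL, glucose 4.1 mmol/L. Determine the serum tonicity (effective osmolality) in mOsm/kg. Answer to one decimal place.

Effective osmolality excludes urea (freely permeant across cell membranes):
2·Na + glucose
= 2·135 + 4.1
= 270 + 4.1
= 274.1 mOsm/kg

274.1 mOsm/kg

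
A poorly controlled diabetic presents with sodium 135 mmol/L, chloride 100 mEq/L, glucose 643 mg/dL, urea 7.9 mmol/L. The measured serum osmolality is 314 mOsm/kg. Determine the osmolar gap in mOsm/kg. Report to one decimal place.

0.4 mOsm/kg

Calculated osmolality = 2·Na + glucose/18 + urea
= 2·135 + 643/18 + 7.9
= 270 + 35.72 + 7.90
= 313.62 mOsm/kg ≈ 313.6 mOsm/kg
Osmolar gap = measured − calculated = 314 − 313.6 = 0.4 mOsm/kg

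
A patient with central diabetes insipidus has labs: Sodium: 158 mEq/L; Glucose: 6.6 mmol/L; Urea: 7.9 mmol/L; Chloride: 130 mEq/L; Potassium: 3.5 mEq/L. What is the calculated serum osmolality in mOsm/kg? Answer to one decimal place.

Calculated osmolality = 2·Na + glucose + urea
= 2·158 + 6.6 + 7.9
= 316 + 6.60 + 7.90
= 330.5 mOsm/kg

330.5 mOsm/kg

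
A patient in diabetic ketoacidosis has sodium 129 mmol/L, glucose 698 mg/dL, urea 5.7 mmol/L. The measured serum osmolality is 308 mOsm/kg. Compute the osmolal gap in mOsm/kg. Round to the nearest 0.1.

5.5 mOsm/kg

Calculated osmolality = 2·Na + glucose/18 + urea
= 2·129 + 698/18 + 5.7
= 258 + 38.78 + 5.70
= 302.48 mOsm/kg ≈ 302.5 mOsm/kg
Osmolar gap = measured − calculated = 308 − 302.5 = 5.5 mOsm/kg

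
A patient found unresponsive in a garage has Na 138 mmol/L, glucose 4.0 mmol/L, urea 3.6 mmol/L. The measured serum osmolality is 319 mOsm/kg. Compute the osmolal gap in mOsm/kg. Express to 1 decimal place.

35.4 mOsm/kg

Calculated osmolality = 2·Na + glucose + urea
= 2·138 + 4 + 3.6
= 276 + 4 + 3.60
= 283.6 mOsm/kg ≈ 283.6 mOsm/kg
Osmolar gap = measured − calculated = 319 − 283.6 = 35.4 mOsm/kg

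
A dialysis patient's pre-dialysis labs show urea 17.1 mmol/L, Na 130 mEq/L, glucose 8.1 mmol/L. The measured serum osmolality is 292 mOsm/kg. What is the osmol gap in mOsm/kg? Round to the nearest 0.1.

Calculated osmolality = 2·Na + glucose + urea
= 2·130 + 8.1 + 17.1
= 260 + 8.10 + 17.10
= 285.2 mOsm/kg ≈ 285.2 mOsm/kg
Osmolar gap = measured − calculated = 292 − 285.2 = 6.8 mOsm/kg

6.8 mOsm/kg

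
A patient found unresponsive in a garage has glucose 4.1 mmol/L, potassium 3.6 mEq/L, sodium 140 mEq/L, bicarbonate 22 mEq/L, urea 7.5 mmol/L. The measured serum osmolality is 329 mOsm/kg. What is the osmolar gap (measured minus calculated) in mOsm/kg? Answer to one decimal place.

37.4 mOsm/kg

Calculated osmolality = 2·Na + glucose + urea
= 2·140 + 4.1 + 7.5
= 280 + 4.10 + 7.50
= 291.6 mOsm/kg ≈ 291.6 mOsm/kg
Osmolar gap = measured − calculated = 329 − 291.6 = 37.4 mOsm/kg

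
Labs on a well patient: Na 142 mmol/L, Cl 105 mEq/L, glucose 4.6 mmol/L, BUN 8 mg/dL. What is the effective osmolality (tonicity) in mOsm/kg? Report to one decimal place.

Effective osmolality excludes urea (freely permeant across cell membranes):
2·Na + glucose
= 2·142 + 4.6
= 284 + 4.6
= 288.6 mOsm/kg

288.6 mOsm/kg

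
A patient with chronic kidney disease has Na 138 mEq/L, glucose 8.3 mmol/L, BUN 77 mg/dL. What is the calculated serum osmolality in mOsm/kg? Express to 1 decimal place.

Calculated osmolality = 2·Na + glucose + BUN/2.8
= 2·138 + 8.3 + 77/2.8
= 276 + 8.30 + 27.50
= 311.8 mOsm/kg

311.8 mOsm/kg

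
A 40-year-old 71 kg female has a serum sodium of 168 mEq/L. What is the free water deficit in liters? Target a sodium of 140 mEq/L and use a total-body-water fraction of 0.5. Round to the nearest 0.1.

TBW = 0.5 · 71 = 35.5 L
Free water deficit = TBW · (Na/140 − 1)
= 35.5 · (168/140 − 1)
= 35.5 · 0.2
= 7.1 L

7.1 L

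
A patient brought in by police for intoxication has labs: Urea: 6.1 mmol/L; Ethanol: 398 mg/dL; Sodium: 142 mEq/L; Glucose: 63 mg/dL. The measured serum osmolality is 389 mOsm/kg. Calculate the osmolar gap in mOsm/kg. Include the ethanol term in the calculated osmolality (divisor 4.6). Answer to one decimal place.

8.9 mOsm/kg

Calculated osmolality = 2·Na + glucose/18 + urea + ethanol/4.6
= 2·142 + 63/18 + 6.1 + 398/4.6
= 284 + 3.50 + 6.10 + 86.52
= 380.12 mOsm/kg ≈ 380.1 mOsm/kg
Osmolar gap = measured − calculated = 389 − 380.1 = 8.9 mOsm/kg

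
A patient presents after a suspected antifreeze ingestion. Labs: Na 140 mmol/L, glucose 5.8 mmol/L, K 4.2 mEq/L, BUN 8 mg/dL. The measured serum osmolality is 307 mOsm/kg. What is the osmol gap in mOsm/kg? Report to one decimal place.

18.3 mOsm/kg

Calculated osmolality = 2·Na + glucose + BUN/2.8
= 2·140 + 5.8 + 8/2.8
= 280 + 5.80 + 2.86
= 288.66 mOsm/kg ≈ 288.7 mOsm/kg
Osmolar gap = measured − calculated = 307 − 288.7 = 18.3 mOsm/kg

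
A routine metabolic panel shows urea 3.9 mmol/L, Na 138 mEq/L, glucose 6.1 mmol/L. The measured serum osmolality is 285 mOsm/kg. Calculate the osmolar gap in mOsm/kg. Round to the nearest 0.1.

-1.0 mOsm/kg

Calculated osmolality = 2·Na + glucose + urea
= 2·138 + 6.1 + 3.9
= 276 + 6.10 + 3.90
= 286 mOsm/kg ≈ 286.0 mOsm/kg
Osmolar gap = measured − calculated = 285 − 286.0 = -1.0 mOsm/kg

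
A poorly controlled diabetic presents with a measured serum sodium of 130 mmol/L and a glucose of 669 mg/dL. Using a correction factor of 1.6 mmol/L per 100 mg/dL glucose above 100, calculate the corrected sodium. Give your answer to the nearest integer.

139 mmol/L

Corrected Na = measured Na + 1.6 · (glucose − 100)/100
= 130 + 1.6 · (669 − 100)/100
= 130 + 9.1
= 139.1 mmol/L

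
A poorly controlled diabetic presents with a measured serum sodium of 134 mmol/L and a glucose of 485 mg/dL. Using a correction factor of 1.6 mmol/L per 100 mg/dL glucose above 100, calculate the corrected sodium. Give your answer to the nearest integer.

140 mmol/L

Corrected Na = measured Na + 1.6 · (glucose − 100)/100
= 134 + 1.6 · (485 − 100)/100
= 134 + 6.2
= 140.2 mmol/L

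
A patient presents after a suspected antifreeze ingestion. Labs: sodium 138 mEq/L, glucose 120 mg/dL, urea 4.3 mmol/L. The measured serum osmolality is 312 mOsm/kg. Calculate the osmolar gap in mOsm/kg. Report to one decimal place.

25.0 mOsm/kg

Calculated osmolality = 2·Na + glucose/18 + urea
= 2·138 + 120/18 + 4.3
= 276 + 6.67 + 4.30
= 286.97 mOsm/kg ≈ 287.0 mOsm/kg
Osmolar gap = measured − calculated = 312 − 287.0 = 25.0 mOsm/kg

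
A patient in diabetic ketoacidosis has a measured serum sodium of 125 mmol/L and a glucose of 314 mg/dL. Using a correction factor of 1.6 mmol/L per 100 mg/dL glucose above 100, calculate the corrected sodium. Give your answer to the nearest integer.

Corrected Na = measured Na + 1.6 · (glucose − 100)/100
= 125 + 1.6 · (314 − 100)/100
= 125 + 3.4
= 128.4 mmol/L

128 mmol/L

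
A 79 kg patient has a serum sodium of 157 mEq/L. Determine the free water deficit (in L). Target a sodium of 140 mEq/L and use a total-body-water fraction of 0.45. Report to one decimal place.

TBW = 0.45 · 79 = 35.55 L
Free water deficit = TBW · (Na/140 − 1)
= 35.55 · (157/140 − 1)
= 35.55 · 0.1214
= 4.32 L

4.3 L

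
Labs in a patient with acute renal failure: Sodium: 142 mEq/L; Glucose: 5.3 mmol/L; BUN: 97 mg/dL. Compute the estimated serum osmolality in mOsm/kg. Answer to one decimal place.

Calculated osmolality = 2·Na + glucose + BUN/2.8
= 2·142 + 5.3 + 97/2.8
= 284 + 5.30 + 34.64
= 323.94 mOsm/kg

323.9 mOsm/kg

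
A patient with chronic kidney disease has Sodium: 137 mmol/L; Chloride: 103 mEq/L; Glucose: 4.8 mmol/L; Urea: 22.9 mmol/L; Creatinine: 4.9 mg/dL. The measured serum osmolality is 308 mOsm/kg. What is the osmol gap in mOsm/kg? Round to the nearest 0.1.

6.3 mOsm/kg

Calculated osmolality = 2·Na + glucose + urea
= 2·137 + 4.8 + 22.9
= 274 + 4.80 + 22.90
= 301.7 mOsm/kg ≈ 301.7 mOsm/kg
Osmolar gap = measured − calculated = 308 − 301.7 = 6.3 mOsm/kg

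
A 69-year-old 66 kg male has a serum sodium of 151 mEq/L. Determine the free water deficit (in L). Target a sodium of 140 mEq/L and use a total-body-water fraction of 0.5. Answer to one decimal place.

2.6 L

TBW = 0.5 · 66 = 33 L
Free water deficit = TBW · (Na/140 − 1)
= 33 · (151/140 − 1)
= 33 · 0.0786
= 2.59 L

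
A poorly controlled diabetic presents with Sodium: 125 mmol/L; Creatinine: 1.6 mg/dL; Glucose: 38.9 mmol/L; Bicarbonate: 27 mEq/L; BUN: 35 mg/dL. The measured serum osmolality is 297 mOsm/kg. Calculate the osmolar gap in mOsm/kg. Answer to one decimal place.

Calculated osmolality = 2·Na + glucose + BUN/2.8
= 2·125 + 38.9 + 35/2.8
= 250 + 38.90 + 12.50
= 301.4 mOsm/kg ≈ 301.4 mOsm/kg
Osmolar gap = measured − calculated = 297 − 301.4 = -4.4 mOsm/kg

-4.4 mOsm/kg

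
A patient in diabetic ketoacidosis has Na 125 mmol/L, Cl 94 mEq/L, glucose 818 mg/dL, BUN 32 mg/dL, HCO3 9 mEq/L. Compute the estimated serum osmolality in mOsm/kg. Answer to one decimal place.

306.9 mOsm/kg

Calculated osmolality = 2·Na + glucose/18 + BUN/2.8
= 2·125 + 818/18 + 32/2.8
= 250 + 45.44 + 11.43
= 306.87 mOsm/kg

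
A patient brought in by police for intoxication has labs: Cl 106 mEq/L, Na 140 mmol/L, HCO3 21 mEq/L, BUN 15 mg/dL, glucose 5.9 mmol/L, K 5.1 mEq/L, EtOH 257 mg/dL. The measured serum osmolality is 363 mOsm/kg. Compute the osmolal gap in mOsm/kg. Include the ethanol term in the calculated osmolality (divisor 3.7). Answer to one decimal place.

Calculated osmolality = 2·Na + glucose + BUN/2.8 + ethanol/3.7
= 2·140 + 5.9 + 15/2.8 + 257/3.7
= 280 + 5.90 + 5.36 + 69.46
= 360.72 mOsm/kg ≈ 360.7 mOsm/kg
Osmolar gap = measured − calculated = 363 − 360.7 = 2.3 mOsm/kg

2.3 mOsm/kg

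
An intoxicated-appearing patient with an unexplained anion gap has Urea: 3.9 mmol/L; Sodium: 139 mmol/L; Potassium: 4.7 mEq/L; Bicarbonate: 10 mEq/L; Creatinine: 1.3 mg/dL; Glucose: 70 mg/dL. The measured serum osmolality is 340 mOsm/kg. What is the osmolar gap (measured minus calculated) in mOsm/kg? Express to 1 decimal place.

Calculated osmolality = 2·Na + glucose/18 + urea
= 2·139 + 70/18 + 3.9
= 278 + 3.89 + 3.90
= 285.79 mOsm/kg ≈ 285.8 mOsm/kg
Osmolar gap = measured − calculated = 340 − 285.8 = 54.2 mOsm/kg

54.2 mOsm/kg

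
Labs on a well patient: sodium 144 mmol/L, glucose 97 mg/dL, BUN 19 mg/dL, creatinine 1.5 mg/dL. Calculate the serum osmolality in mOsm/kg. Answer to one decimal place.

Calculated osmolality = 2·Na + glucose/18 + BUN/2.8
= 2·144 + 97/18 + 19/2.8
= 288 + 5.39 + 6.79
= 300.18 mOsm/kg

300.2 mOsm/kg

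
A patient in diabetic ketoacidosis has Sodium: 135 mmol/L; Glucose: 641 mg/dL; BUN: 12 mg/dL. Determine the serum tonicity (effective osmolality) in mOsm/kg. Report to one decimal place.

305.6 mOsm/kg

Effective osmolality excludes urea (freely permeant across cell membranes):
2·Na + glucose/18
= 2·135 + 641/18
= 270 + 35.61
= 305.61 mOsm/kg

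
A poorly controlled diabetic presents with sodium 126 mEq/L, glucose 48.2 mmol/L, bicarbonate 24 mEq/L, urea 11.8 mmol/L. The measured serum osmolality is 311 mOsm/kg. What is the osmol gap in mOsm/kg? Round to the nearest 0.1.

-1.0 mOsm/kg

Calculated osmolality = 2·Na + glucose + urea
= 2·126 + 48.2 + 11.8
= 252 + 48.20 + 11.80
= 312 mOsm/kg ≈ 312.0 mOsm/kg
Osmolar gap = measured − calculated = 311 − 312.0 = -1.0 mOsm/kg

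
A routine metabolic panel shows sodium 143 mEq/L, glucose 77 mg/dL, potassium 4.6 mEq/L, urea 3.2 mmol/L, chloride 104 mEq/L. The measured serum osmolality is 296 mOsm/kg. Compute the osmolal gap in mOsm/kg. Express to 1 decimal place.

2.5 mOsm/kg

Calculated osmolality = 2·Na + glucose/18 + urea
= 2·143 + 77/18 + 3.2
= 286 + 4.28 + 3.20
= 293.48 mOsm/kg ≈ 293.5 mOsm/kg
Osmolar gap = measured − calculated = 296 − 293.5 = 2.5 mOsm/kg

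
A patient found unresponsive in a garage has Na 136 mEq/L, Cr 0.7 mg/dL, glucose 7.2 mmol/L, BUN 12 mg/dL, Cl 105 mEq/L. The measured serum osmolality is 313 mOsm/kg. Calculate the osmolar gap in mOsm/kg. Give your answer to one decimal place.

29.5 mOsm/kg

Calculated osmolality = 2·Na + glucose + BUN/2.8
= 2·136 + 7.2 + 12/2.8
= 272 + 7.20 + 4.29
= 283.49 mOsm/kg ≈ 283.5 mOsm/kg
Osmolar gap = measured − calculated = 313 − 283.5 = 29.5 mOsm/kg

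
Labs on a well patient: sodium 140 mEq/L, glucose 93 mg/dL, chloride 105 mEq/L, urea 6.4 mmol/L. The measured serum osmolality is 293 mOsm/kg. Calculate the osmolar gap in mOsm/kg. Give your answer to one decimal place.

Calculated osmolality = 2·Na + glucose/18 + urea
= 2·140 + 93/18 + 6.4
= 280 + 5.17 + 6.40
= 291.57 mOsm/kg ≈ 291.6 mOsm/kg
Osmolar gap = measured − calculated = 293 − 291.6 = 1.4 mOsm/kg

1.4 mOsm/kg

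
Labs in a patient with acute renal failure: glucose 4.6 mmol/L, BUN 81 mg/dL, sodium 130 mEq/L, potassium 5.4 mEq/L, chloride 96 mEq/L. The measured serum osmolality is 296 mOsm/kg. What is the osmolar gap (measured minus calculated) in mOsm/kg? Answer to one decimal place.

2.5 mOsm/kg

Calculated osmolality = 2·Na + glucose + BUN/2.8
= 2·130 + 4.6 + 81/2.8
= 260 + 4.60 + 28.93
= 293.53 mOsm/kg ≈ 293.5 mOsm/kg
Osmolar gap = measured − calculated = 296 − 293.5 = 2.5 mOsm/kg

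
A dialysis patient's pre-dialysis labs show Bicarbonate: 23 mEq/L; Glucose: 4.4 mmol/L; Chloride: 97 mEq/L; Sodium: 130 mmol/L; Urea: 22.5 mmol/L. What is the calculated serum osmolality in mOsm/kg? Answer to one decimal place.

286.9 mOsm/kg

Calculated osmolality = 2·Na + glucose + urea
= 2·130 + 4.4 + 22.5
= 260 + 4.40 + 22.50
= 286.9 mOsm/kg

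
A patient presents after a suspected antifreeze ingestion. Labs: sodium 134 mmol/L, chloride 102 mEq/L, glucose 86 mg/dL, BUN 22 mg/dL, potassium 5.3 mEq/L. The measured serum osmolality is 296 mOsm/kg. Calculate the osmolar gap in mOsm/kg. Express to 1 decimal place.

Calculated osmolality = 2·Na + glucose/18 + BUN/2.8
= 2·134 + 86/18 + 22/2.8
= 268 + 4.78 + 7.86
= 280.64 mOsm/kg ≈ 280.6 mOsm/kg
Osmolar gap = measured − calculated = 296 − 280.6 = 15.4 mOsm/kg

15.4 mOsm/kg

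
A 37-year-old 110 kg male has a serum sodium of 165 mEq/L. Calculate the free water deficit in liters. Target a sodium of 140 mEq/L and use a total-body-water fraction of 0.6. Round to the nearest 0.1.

11.8 L

TBW = 0.6 · 110 = 66 L
Free water deficit = TBW · (Na/140 − 1)
= 66 · (165/140 − 1)
= 66 · 0.1786
= 11.79 L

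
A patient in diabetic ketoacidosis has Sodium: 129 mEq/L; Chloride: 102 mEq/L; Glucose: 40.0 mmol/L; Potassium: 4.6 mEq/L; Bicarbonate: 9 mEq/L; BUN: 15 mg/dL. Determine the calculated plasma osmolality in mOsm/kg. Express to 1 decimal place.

Calculated osmolality = 2·Na + glucose + BUN/2.8
= 2·129 + 40 + 15/2.8
= 258 + 40 + 5.36
= 303.36 mOsm/kg

303.4 mOsm/kg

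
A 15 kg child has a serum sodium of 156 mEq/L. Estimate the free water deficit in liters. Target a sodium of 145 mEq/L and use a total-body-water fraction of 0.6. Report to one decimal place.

TBW = 0.6 · 15 = 9 L
Free water deficit = TBW · (Na/145 − 1)
= 9 · (156/145 − 1)
= 9 · 0.0759
= 0.68 L

0.7 L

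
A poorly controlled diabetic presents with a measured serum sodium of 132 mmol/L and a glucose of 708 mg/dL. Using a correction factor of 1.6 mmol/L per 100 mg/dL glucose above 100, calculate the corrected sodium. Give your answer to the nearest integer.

Corrected Na = measured Na + 1.6 · (glucose − 100)/100
= 132 + 1.6 · (708 − 100)/100
= 132 + 9.7
= 141.7 mmol/L

142 mmol/L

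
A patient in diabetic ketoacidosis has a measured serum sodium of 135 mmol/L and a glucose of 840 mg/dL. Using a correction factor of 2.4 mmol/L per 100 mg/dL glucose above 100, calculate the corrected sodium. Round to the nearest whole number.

153 mmol/L

Corrected Na = measured Na + 2.4 · (glucose − 100)/100
= 135 + 2.4 · (840 − 100)/100
= 135 + 17.8
= 152.8 mmol/L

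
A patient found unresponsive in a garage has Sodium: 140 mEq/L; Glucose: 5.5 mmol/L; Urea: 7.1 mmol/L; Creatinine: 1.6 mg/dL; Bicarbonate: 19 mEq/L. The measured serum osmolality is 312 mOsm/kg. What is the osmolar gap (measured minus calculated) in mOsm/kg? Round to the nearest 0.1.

Calculated osmolality = 2·Na + glucose + urea
= 2·140 + 5.5 + 7.1
= 280 + 5.50 + 7.10
= 292.6 mOsm/kg ≈ 292.6 mOsm/kg
Osmolar gap = measured − calculated = 312 − 292.6 = 19.4 mOsm/kg

19.4 mOsm/kg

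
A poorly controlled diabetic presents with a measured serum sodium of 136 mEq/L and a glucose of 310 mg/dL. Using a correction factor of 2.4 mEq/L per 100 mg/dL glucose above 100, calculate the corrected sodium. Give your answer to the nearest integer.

141 mEq/L

Corrected Na = measured Na + 2.4 · (glucose − 100)/100
= 136 + 2.4 · (310 − 100)/100
= 136 + 5
= 141 mEq/L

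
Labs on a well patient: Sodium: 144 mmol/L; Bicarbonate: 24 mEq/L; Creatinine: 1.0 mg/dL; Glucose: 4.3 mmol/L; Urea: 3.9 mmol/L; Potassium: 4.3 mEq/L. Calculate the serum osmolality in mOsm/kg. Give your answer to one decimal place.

Calculated osmolality = 2·Na + glucose + urea
= 2·144 + 4.3 + 3.9
= 288 + 4.30 + 3.90
= 296.2 mOsm/kg

296.2 mOsm/kg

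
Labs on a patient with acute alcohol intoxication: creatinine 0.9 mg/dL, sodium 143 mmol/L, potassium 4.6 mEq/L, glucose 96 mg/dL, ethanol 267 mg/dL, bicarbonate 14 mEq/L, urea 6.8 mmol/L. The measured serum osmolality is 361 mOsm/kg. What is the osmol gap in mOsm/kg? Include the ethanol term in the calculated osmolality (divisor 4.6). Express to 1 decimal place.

Calculated osmolality = 2·Na + glucose/18 + urea + ethanol/4.6
= 2·143 + 96/18 + 6.8 + 267/4.6
= 286 + 5.33 + 6.80 + 58.04
= 356.17 mOsm/kg ≈ 356.2 mOsm/kg
Osmolar gap = measured − calculated = 361 − 356.2 = 4.8 mOsm/kg

4.8 mOsm/kg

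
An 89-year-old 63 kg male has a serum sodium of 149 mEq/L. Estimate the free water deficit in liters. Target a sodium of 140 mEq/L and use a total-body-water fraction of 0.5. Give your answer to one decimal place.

2.0 L

TBW = 0.5 · 63 = 31.5 L
Free water deficit = TBW · (Na/140 − 1)
= 31.5 · (149/140 − 1)
= 31.5 · 0.0643
= 2.03 L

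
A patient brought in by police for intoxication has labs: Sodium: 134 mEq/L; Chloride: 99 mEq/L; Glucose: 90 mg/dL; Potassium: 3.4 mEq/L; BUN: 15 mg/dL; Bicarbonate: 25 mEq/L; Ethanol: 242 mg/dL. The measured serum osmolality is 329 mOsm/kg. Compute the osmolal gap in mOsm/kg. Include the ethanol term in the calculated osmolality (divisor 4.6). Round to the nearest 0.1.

Calculated osmolality = 2·Na + glucose/18 + BUN/2.8 + ethanol/4.6
= 2·134 + 90/18 + 15/2.8 + 242/4.6
= 268 + 5 + 5.36 + 52.61
= 330.97 mOsm/kg ≈ 331.0 mOsm/kg
Osmolar gap = measured − calculated = 329 − 331.0 = -2.0 mOsm/kg

-2.0 mOsm/kg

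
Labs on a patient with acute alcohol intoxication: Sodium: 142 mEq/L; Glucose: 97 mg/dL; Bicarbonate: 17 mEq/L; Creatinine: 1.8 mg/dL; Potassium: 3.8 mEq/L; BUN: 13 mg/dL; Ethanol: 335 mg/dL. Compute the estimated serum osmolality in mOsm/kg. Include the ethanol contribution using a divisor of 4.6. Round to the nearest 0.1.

366.9 mOsm/kg

Calculated osmolality = 2·Na + glucose/18 + BUN/2.8 + ethanol/4.6
= 2·142 + 97/18 + 13/2.8 + 335/4.6
= 284 + 5.39 + 4.64 + 72.83
= 366.86 mOsm/kg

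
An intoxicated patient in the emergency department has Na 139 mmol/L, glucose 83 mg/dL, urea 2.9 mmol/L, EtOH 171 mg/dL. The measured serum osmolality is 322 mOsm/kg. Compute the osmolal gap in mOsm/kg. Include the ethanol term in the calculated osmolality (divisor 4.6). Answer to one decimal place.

Calculated osmolality = 2·Na + glucose/18 + urea + ethanol/4.6
= 2·139 + 83/18 + 2.9 + 171/4.6
= 278 + 4.61 + 2.90 + 37.17
= 322.68 mOsm/kg ≈ 322.7 mOsm/kg
Osmolar gap = measured − calculated = 322 − 322.7 = -0.7 mOsm/kg

-0.7 mOsm/kg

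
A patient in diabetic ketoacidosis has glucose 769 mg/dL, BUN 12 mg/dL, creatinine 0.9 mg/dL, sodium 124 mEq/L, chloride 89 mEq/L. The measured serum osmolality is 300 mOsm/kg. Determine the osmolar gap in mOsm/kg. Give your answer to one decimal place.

5.0 mOsm/kg

Calculated osmolality = 2·Na + glucose/18 + BUN/2.8
= 2·124 + 769/18 + 12/2.8
= 248 + 42.72 + 4.29
= 295.01 mOsm/kg ≈ 295.0 mOsm/kg
Osmolar gap = measured − calculated = 300 − 295.0 = 5.0 mOsm/kg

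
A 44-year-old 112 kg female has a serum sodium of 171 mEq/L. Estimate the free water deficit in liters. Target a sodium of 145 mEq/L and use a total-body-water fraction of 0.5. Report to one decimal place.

TBW = 0.5 · 112 = 56 L
Free water deficit = TBW · (Na/145 − 1)
= 56 · (171/145 − 1)
= 56 · 0.1793
= 10.04 L

10.0 L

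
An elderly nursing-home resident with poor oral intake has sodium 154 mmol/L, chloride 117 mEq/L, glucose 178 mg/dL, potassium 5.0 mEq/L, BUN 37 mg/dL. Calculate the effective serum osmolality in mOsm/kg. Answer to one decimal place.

Effective osmolality excludes urea (freely permeant across cell membranes):
2·Na + glucose/18
= 2·154 + 178/18
= 308 + 9.89
= 317.89 mOsm/kg

317.9 mOsm/kg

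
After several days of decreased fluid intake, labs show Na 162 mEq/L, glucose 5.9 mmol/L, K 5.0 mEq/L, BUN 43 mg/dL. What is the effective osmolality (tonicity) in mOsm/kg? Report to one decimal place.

Effective osmolality excludes urea (freely permeant across cell membranes):
2·Na + glucose
= 2·162 + 5.9
= 324 + 5.9
= 329.9 mOsm/kg

329.9 mOsm/kg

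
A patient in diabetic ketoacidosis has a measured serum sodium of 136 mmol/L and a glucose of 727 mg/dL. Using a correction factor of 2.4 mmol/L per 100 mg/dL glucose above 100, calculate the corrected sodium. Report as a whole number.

151 mmol/L

Corrected Na = measured Na + 2.4 · (glucose − 100)/100
= 136 + 2.4 · (727 − 100)/100
= 136 + 15
= 151 mmol/L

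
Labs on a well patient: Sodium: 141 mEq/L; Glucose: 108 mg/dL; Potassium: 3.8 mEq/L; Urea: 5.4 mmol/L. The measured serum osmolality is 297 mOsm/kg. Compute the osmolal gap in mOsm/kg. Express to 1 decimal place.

3.6 mOsm/kg

Calculated osmolality = 2·Na + glucose/18 + urea
= 2·141 + 108/18 + 5.4
= 282 + 6 + 5.40
= 293.4 mOsm/kg ≈ 293.4 mOsm/kg
Osmolar gap = measured − calculated = 297 − 293.4 = 3.6 mOsm/kg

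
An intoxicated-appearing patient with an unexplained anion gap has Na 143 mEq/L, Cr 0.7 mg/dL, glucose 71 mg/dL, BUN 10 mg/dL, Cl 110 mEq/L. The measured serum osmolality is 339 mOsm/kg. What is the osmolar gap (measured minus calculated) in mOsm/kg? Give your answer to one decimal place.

45.5 mOsm/kg

Calculated osmolality = 2·Na + glucose/18 + BUN/2.8
= 2·143 + 71/18 + 10/2.8
= 286 + 3.94 + 3.57
= 293.51 mOsm/kg ≈ 293.5 mOsm/kg
Osmolar gap = measured − calculated = 339 − 293.5 = 45.5 mOsm/kg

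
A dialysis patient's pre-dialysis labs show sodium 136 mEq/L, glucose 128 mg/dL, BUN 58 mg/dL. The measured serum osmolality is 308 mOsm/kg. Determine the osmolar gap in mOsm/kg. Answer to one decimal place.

8.2 mOsm/kg

Calculated osmolality = 2·Na + glucose/18 + BUN/2.8
= 2·136 + 128/18 + 58/2.8
= 272 + 7.11 + 20.71
= 299.82 mOsm/kg ≈ 299.8 mOsm/kg
Osmolar gap = measured − calculated = 308 − 299.8 = 8.2 mOsm/kg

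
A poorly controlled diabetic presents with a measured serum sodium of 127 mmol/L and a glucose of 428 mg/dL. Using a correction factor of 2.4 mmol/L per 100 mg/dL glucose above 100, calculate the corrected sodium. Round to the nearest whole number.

Corrected Na = measured Na + 2.4 · (glucose − 100)/100
= 127 + 2.4 · (428 − 100)/100
= 127 + 7.9
= 134.9 mmol/L

135 mmol/L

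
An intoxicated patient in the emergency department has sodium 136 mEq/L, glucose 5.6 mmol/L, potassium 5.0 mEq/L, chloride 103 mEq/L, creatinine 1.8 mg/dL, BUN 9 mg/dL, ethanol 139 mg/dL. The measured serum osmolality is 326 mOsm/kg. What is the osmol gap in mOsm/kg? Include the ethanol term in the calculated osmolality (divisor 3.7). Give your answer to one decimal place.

7.6 mOsm/kg

Calculated osmolality = 2·Na + glucose + BUN/2.8 + ethanol/3.7
= 2·136 + 5.6 + 9/2.8 + 139/3.7
= 272 + 5.60 + 3.21 + 37.57
= 318.38 mOsm/kg ≈ 318.4 mOsm/kg
Osmolar gap = measured − calculated = 326 − 318.4 = 7.6 mOsm/kg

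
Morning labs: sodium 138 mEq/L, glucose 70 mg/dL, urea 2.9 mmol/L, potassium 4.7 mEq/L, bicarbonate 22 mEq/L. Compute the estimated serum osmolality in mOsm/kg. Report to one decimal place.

Calculated osmolality = 2·Na + glucose/18 + urea
= 2·138 + 70/18 + 2.9
= 276 + 3.89 + 2.90
= 282.79 mOsm/kg

282.8 mOsm/kg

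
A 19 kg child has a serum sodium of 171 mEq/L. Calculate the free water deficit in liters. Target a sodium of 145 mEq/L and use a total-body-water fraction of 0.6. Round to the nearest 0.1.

2.0 L

TBW = 0.6 · 19 = 11.4 L
Free water deficit = TBW · (Na/145 − 1)
= 11.4 · (171/145 − 1)
= 11.4 · 0.1793
= 2.04 L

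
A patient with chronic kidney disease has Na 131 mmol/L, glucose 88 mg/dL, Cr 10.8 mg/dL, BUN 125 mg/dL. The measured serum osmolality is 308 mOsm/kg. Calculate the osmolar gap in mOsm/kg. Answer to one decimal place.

Calculated osmolality = 2·Na + glucose/18 + BUN/2.8
= 2·131 + 88/18 + 125/2.8
= 262 + 4.89 + 44.64
= 311.53 mOsm/kg ≈ 311.5 mOsm/kg
Osmolar gap = measured − calculated = 308 − 311.5 = -3.5 mOsm/kg

-3.5 mOsm/kg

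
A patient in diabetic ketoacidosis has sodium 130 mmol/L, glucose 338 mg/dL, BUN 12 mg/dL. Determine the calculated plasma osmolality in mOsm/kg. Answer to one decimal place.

Calculated osmolality = 2·Na + glucose/18 + BUN/2.8
= 2·130 + 338/18 + 12/2.8
= 260 + 18.78 + 4.29
= 283.07 mOsm/kg

283.1 mOsm/kg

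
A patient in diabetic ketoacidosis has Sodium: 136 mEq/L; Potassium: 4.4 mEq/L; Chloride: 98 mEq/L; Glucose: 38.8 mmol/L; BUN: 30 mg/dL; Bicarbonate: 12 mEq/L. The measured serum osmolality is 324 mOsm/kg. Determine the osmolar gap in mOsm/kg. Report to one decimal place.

Calculated osmolality = 2·Na + glucose + BUN/2.8
= 2·136 + 38.8 + 30/2.8
= 272 + 38.80 + 10.71
= 321.51 mOsm/kg ≈ 321.5 mOsm/kg
Osmolar gap = measured − calculated = 324 − 321.5 = 2.5 mOsm/kg

2.5 mOsm/kg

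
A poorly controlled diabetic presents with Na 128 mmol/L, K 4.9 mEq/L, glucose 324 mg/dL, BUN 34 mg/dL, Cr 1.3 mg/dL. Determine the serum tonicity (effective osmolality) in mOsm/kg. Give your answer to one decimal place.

Effective osmolality excludes urea (freely permeant across cell membranes):
2·Na + glucose/18
= 2·128 + 324/18
= 256 + 18
= 274 mOsm/kg

274.0 mOsm/kg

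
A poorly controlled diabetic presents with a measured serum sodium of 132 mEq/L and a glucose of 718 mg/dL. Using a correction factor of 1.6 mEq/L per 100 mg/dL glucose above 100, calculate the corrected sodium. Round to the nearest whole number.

Corrected Na = measured Na + 1.6 · (glucose − 100)/100
= 132 + 1.6 · (718 − 100)/100
= 132 + 9.9
= 141.9 mEq/L

142 mEq/L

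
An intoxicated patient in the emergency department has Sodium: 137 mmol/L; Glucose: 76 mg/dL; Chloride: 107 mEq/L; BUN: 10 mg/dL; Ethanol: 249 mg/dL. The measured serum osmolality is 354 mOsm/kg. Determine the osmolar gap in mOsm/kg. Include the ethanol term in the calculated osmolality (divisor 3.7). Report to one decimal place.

Calculated osmolality = 2·Na + glucose/18 + BUN/2.8 + ethanol/3.7
= 2·137 + 76/18 + 10/2.8 + 249/3.7
= 274 + 4.22 + 3.57 + 67.30
= 349.09 mOsm/kg ≈ 349.1 mOsm/kg
Osmolar gap = measured − calculated = 354 − 349.1 = 4.9 mOsm/kg

4.9 mOsm/kg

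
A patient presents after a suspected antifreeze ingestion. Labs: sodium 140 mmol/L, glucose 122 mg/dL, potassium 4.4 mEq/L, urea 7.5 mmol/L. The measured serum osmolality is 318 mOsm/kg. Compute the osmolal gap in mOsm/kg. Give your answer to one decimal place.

23.7 mOsm/kg

Calculated osmolality = 2·Na + glucose/18 + urea
= 2·140 + 122/18 + 7.5
= 280 + 6.78 + 7.50
= 294.28 mOsm/kg ≈ 294.3 mOsm/kg
Osmolar gap = measured − calculated = 318 − 294.3 = 23.7 mOsm/kg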